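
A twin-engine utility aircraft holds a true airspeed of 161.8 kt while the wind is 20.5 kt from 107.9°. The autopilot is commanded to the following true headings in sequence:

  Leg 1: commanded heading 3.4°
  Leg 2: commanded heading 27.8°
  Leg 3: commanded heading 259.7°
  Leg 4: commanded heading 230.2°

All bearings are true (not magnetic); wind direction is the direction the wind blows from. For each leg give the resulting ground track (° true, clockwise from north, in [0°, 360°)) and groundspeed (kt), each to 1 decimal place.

Leg 1: heading 3.4°; drift -6.8° → track 356.6°, groundspeed 168.1 kt
Leg 2: heading 27.8°; drift -7.3° → track 20.5°, groundspeed 159.6 kt
Leg 3: heading 259.7°; drift +3.1° → track 262.8°, groundspeed 180.1 kt
Leg 4: heading 230.2°; drift +5.7° → track 235.9°, groundspeed 173.6 kt

Leg 1: track=356.6°, groundspeed=168.1 kt
Leg 2: track=20.5°, groundspeed=159.6 kt
Leg 3: track=262.8°, groundspeed=180.1 kt
Leg 4: track=235.9°, groundspeed=173.6 kt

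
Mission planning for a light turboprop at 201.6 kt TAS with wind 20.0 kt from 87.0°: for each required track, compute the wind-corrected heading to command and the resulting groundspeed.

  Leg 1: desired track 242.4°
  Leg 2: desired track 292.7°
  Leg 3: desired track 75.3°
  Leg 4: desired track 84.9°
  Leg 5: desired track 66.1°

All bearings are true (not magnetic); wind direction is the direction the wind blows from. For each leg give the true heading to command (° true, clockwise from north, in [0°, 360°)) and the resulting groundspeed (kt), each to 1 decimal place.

Leg 1: desired track 242.4°; wind correction -2.4° → command heading 240.0°, groundspeed 219.6 kt
Leg 2: desired track 292.7°; wind correction +2.5° → command heading 295.2°, groundspeed 219.4 kt
Leg 3: desired track 75.3°; wind correction +1.2° → command heading 76.5°, groundspeed 182.0 kt
Leg 4: desired track 84.9°; wind correction +0.2° → command heading 85.1°, groundspeed 181.6 kt
Leg 5: desired track 66.1°; wind correction +2.0° → command heading 68.1°, groundspeed 182.8 kt

Leg 1: heading=240.0°, groundspeed=219.6 kt
Leg 2: heading=295.2°, groundspeed=219.4 kt
Leg 3: heading=76.5°, groundspeed=182.0 kt
Leg 4: heading=85.1°, groundspeed=181.6 kt
Leg 5: heading=68.1°, groundspeed=182.8 kt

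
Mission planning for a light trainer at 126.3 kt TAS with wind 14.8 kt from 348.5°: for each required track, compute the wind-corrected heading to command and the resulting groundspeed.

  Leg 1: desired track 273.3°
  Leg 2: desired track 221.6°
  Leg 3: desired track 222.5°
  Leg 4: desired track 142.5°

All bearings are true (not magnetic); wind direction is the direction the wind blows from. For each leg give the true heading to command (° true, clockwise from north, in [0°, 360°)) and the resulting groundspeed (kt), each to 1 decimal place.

Leg 1: heading=279.8°, groundspeed=121.7 kt
Leg 2: heading=227.0°, groundspeed=134.6 kt
Leg 3: heading=227.9°, groundspeed=134.4 kt
Leg 4: heading=139.6°, groundspeed=139.4 kt

Leg 1: desired track 273.3°; wind correction +6.5° → command heading 279.8°, groundspeed 121.7 kt
Leg 2: desired track 221.6°; wind correction +5.4° → command heading 227.0°, groundspeed 134.6 kt
Leg 3: desired track 222.5°; wind correction +5.4° → command heading 227.9°, groundspeed 134.4 kt
Leg 4: desired track 142.5°; wind correction -2.9° → command heading 139.6°, groundspeed 139.4 kt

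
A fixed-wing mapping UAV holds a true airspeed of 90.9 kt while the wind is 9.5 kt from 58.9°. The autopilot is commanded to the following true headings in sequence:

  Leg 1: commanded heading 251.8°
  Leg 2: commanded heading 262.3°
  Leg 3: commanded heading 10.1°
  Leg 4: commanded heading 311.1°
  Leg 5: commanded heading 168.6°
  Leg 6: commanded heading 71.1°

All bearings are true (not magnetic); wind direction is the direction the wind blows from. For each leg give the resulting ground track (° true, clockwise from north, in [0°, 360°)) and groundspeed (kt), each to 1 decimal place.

Leg 1: track=250.6°, groundspeed=100.2 kt
Leg 2: track=260.1°, groundspeed=99.7 kt
Leg 3: track=5.3°, groundspeed=84.9 kt
Leg 4: track=305.6°, groundspeed=94.2 kt
Leg 5: track=174.0°, groundspeed=94.5 kt
Leg 6: track=72.5°, groundspeed=81.6 kt

Leg 1: heading 251.8°; drift -1.2° → track 250.6°, groundspeed 100.2 kt
Leg 2: heading 262.3°; drift -2.2° → track 260.1°, groundspeed 99.7 kt
Leg 3: heading 10.1°; drift -4.8° → track 5.3°, groundspeed 84.9 kt
Leg 4: heading 311.1°; drift -5.5° → track 305.6°, groundspeed 94.2 kt
Leg 5: heading 168.6°; drift +5.4° → track 174.0°, groundspeed 94.5 kt
Leg 6: heading 71.1°; drift +1.4° → track 72.5°, groundspeed 81.6 kt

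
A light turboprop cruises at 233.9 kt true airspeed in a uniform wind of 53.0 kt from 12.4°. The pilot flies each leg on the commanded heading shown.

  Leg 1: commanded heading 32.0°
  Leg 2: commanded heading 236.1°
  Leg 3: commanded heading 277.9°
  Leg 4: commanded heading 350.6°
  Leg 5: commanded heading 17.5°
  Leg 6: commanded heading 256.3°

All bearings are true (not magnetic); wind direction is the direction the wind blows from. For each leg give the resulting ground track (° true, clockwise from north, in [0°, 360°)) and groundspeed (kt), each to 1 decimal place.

Leg 1: track=37.5°, groundspeed=184.8 kt
Leg 2: track=228.4°, groundspeed=274.7 kt
Leg 3: track=265.4°, groundspeed=243.9 kt
Leg 4: track=344.5°, groundspeed=185.7 kt
Leg 5: track=19.0°, groundspeed=181.2 kt
Leg 6: track=245.8°, groundspeed=261.6 kt

Leg 1: heading 32.0°; drift +5.5° → track 37.5°, groundspeed 184.8 kt
Leg 2: heading 236.1°; drift -7.7° → track 228.4°, groundspeed 274.7 kt
Leg 3: heading 277.9°; drift -12.5° → track 265.4°, groundspeed 243.9 kt
Leg 4: heading 350.6°; drift -6.1° → track 344.5°, groundspeed 185.7 kt
Leg 5: heading 17.5°; drift +1.5° → track 19.0°, groundspeed 181.2 kt
Leg 6: heading 256.3°; drift -10.5° → track 245.8°, groundspeed 261.6 kt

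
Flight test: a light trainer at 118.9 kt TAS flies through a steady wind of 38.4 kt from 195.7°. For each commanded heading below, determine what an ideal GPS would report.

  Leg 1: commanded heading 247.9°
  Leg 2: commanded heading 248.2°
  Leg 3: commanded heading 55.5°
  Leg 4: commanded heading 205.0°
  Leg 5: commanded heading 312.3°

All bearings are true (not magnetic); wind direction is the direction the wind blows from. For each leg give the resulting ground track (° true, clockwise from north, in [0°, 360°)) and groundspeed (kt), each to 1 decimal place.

Leg 1: heading 247.9°; drift +17.6° → track 265.5°, groundspeed 100.1 kt
Leg 2: heading 248.2°; drift +17.7° → track 265.9°, groundspeed 100.3 kt
Leg 3: heading 55.5°; drift -9.4° → track 46.1°, groundspeed 150.4 kt
Leg 4: heading 205.0°; drift +4.4° → track 209.4°, groundspeed 81.2 kt
Leg 5: heading 312.3°; drift +14.2° → track 326.5°, groundspeed 140.4 kt

Leg 1: track=265.5°, groundspeed=100.1 kt
Leg 2: track=265.9°, groundspeed=100.3 kt
Leg 3: track=46.1°, groundspeed=150.4 kt
Leg 4: track=209.4°, groundspeed=81.2 kt
Leg 5: track=326.5°, groundspeed=140.4 kt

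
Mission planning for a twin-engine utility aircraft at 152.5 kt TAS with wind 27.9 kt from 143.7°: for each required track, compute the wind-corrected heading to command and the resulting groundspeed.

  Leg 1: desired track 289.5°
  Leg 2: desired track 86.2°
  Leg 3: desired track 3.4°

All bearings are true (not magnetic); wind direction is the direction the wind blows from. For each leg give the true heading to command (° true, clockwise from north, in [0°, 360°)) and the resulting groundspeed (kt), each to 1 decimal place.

Leg 1: heading=283.6°, groundspeed=174.8 kt
Leg 2: heading=95.1°, groundspeed=135.7 kt
Leg 3: heading=10.1°, groundspeed=172.9 kt

Leg 1: desired track 289.5°; wind correction -5.9° → command heading 283.6°, groundspeed 174.8 kt
Leg 2: desired track 86.2°; wind correction +8.9° → command heading 95.1°, groundspeed 135.7 kt
Leg 3: desired track 3.4°; wind correction +6.7° → command heading 10.1°, groundspeed 172.9 kt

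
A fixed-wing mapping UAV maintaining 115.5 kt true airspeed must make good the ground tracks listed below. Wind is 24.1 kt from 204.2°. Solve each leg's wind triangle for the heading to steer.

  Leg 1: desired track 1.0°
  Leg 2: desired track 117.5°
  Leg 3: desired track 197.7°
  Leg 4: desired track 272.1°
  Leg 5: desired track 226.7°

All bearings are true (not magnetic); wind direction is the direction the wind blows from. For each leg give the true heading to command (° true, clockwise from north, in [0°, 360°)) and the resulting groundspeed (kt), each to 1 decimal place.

Leg 1: desired track 1.0°; wind correction -4.7° → command heading 356.3°, groundspeed 137.3 kt
Leg 2: desired track 117.5°; wind correction +12.0° → command heading 129.5°, groundspeed 111.6 kt
Leg 3: desired track 197.7°; wind correction +1.4° → command heading 199.1°, groundspeed 91.5 kt
Leg 4: desired track 272.1°; wind correction -11.1° → command heading 261.0°, groundspeed 104.3 kt
Leg 5: desired track 226.7°; wind correction -4.6° → command heading 222.1°, groundspeed 92.9 kt

Leg 1: heading=356.3°, groundspeed=137.3 kt
Leg 2: heading=129.5°, groundspeed=111.6 kt
Leg 3: heading=199.1°, groundspeed=91.5 kt
Leg 4: heading=261.0°, groundspeed=104.3 kt
Leg 5: heading=222.1°, groundspeed=92.9 kt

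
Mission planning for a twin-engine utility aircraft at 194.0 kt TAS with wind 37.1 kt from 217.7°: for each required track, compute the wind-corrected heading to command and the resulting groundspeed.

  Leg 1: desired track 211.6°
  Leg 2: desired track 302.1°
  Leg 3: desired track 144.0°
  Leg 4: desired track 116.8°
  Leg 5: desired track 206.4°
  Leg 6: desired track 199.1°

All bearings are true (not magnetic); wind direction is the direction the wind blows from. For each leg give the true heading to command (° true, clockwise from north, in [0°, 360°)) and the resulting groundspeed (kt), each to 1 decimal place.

Leg 1: heading=212.8°, groundspeed=157.1 kt
Leg 2: heading=291.1°, groundspeed=186.8 kt
Leg 3: heading=154.6°, groundspeed=180.3 kt
Leg 4: heading=127.6°, groundspeed=197.6 kt
Leg 5: heading=208.5°, groundspeed=157.5 kt
Leg 6: heading=202.6°, groundspeed=158.5 kt

Leg 1: desired track 211.6°; wind correction +1.2° → command heading 212.8°, groundspeed 157.1 kt
Leg 2: desired track 302.1°; wind correction -11.0° → command heading 291.1°, groundspeed 186.8 kt
Leg 3: desired track 144.0°; wind correction +10.6° → command heading 154.6°, groundspeed 180.3 kt
Leg 4: desired track 116.8°; wind correction +10.8° → command heading 127.6°, groundspeed 197.6 kt
Leg 5: desired track 206.4°; wind correction +2.1° → command heading 208.5°, groundspeed 157.5 kt
Leg 6: desired track 199.1°; wind correction +3.5° → command heading 202.6°, groundspeed 158.5 kt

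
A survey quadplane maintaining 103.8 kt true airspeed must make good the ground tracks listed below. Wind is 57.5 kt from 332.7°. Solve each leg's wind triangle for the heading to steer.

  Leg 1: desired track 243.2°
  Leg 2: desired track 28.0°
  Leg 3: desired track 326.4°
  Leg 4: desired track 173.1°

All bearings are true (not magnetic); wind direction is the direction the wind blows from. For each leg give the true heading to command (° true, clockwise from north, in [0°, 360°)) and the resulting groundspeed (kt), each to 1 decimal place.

Leg 1: heading=276.8°, groundspeed=85.9 kt
Leg 2: heading=0.9°, groundspeed=59.7 kt
Leg 3: heading=329.9°, groundspeed=46.5 kt
Leg 4: heading=184.2°, groundspeed=155.7 kt

Leg 1: desired track 243.2°; wind correction +33.6° → command heading 276.8°, groundspeed 85.9 kt
Leg 2: desired track 28.0°; wind correction -27.1° → command heading 0.9°, groundspeed 59.7 kt
Leg 3: desired track 326.4°; wind correction +3.5° → command heading 329.9°, groundspeed 46.5 kt
Leg 4: desired track 173.1°; wind correction +11.1° → command heading 184.2°, groundspeed 155.7 kt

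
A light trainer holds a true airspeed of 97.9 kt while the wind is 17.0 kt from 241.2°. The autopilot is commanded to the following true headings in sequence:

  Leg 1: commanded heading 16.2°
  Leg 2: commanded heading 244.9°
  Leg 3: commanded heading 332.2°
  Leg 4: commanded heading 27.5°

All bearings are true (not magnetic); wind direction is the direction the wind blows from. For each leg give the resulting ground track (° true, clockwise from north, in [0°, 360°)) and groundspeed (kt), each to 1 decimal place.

Leg 1: track=22.4°, groundspeed=110.6 kt
Leg 2: track=245.7°, groundspeed=80.9 kt
Leg 3: track=342.0°, groundspeed=99.7 kt
Leg 4: track=32.3°, groundspeed=112.4 kt

Leg 1: heading 16.2°; drift +6.2° → track 22.4°, groundspeed 110.6 kt
Leg 2: heading 244.9°; drift +0.8° → track 245.7°, groundspeed 80.9 kt
Leg 3: heading 332.2°; drift +9.8° → track 342.0°, groundspeed 99.7 kt
Leg 4: heading 27.5°; drift +4.8° → track 32.3°, groundspeed 112.4 kt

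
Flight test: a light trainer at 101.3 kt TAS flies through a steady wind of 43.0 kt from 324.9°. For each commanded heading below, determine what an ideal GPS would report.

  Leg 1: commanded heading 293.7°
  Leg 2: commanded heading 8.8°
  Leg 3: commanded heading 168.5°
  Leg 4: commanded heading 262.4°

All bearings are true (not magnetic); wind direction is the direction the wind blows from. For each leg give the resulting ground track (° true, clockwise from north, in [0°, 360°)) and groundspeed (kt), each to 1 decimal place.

Leg 1: track=274.7°, groundspeed=68.3 kt
Leg 2: track=31.8°, groundspeed=76.4 kt
Leg 3: track=161.5°, groundspeed=141.8 kt
Leg 4: track=237.3°, groundspeed=89.9 kt

Leg 1: heading 293.7°; drift -19.0° → track 274.7°, groundspeed 68.3 kt
Leg 2: heading 8.8°; drift +23.0° → track 31.8°, groundspeed 76.4 kt
Leg 3: heading 168.5°; drift -7.0° → track 161.5°, groundspeed 141.8 kt
Leg 4: heading 262.4°; drift -25.1° → track 237.3°, groundspeed 89.9 kt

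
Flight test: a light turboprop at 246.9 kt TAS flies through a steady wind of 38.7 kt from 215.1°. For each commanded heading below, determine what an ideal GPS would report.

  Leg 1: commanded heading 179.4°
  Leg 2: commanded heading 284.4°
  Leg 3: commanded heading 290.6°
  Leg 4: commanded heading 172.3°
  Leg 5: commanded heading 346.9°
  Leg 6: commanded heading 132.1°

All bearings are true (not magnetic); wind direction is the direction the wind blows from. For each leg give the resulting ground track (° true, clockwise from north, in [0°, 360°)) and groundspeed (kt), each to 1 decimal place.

Leg 1: track=173.4°, groundspeed=216.7 kt
Leg 2: track=293.2°, groundspeed=236.0 kt
Leg 3: track=299.6°, groundspeed=240.2 kt
Leg 4: track=165.4°, groundspeed=220.1 kt
Leg 5: track=352.9°, groundspeed=274.2 kt
Leg 6: track=123.1°, groundspeed=245.2 kt

Leg 1: heading 179.4°; drift -6.0° → track 173.4°, groundspeed 216.7 kt
Leg 2: heading 284.4°; drift +8.8° → track 293.2°, groundspeed 236.0 kt
Leg 3: heading 290.6°; drift +9.0° → track 299.6°, groundspeed 240.2 kt
Leg 4: heading 172.3°; drift -6.9° → track 165.4°, groundspeed 220.1 kt
Leg 5: heading 346.9°; drift +6.0° → track 352.9°, groundspeed 274.2 kt
Leg 6: heading 132.1°; drift -9.0° → track 123.1°, groundspeed 245.2 kt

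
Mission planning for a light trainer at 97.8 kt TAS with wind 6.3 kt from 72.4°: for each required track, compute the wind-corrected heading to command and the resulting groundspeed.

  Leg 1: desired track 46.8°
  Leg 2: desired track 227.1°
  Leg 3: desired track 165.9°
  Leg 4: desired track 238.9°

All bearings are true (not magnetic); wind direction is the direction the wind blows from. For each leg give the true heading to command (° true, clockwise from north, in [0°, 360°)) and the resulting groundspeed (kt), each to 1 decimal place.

Leg 1: desired track 46.8°; wind correction +1.6° → command heading 48.4°, groundspeed 92.1 kt
Leg 2: desired track 227.1°; wind correction -1.6° → command heading 225.5°, groundspeed 103.5 kt
Leg 3: desired track 165.9°; wind correction -3.7° → command heading 162.2°, groundspeed 98.0 kt
Leg 4: desired track 238.9°; wind correction -0.9° → command heading 238.0°, groundspeed 103.9 kt

Leg 1: heading=48.4°, groundspeed=92.1 kt
Leg 2: heading=225.5°, groundspeed=103.5 kt
Leg 3: heading=162.2°, groundspeed=98.0 kt
Leg 4: heading=238.0°, groundspeed=103.9 kt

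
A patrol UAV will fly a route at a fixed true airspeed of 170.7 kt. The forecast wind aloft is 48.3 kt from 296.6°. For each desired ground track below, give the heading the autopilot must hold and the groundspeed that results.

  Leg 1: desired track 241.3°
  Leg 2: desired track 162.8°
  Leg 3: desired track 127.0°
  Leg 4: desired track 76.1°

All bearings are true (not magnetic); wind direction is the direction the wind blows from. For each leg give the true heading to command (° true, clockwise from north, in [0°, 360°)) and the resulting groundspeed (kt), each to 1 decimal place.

Leg 1: desired track 241.3°; wind correction +13.5° → command heading 254.8°, groundspeed 138.5 kt
Leg 2: desired track 162.8°; wind correction +11.8° → command heading 174.6°, groundspeed 200.5 kt
Leg 3: desired track 127.0°; wind correction +2.9° → command heading 129.9°, groundspeed 218.0 kt
Leg 4: desired track 76.1°; wind correction -10.6° → command heading 65.5°, groundspeed 204.5 kt

Leg 1: heading=254.8°, groundspeed=138.5 kt
Leg 2: heading=174.6°, groundspeed=200.5 kt
Leg 3: heading=129.9°, groundspeed=218.0 kt
Leg 4: heading=65.5°, groundspeed=204.5 kt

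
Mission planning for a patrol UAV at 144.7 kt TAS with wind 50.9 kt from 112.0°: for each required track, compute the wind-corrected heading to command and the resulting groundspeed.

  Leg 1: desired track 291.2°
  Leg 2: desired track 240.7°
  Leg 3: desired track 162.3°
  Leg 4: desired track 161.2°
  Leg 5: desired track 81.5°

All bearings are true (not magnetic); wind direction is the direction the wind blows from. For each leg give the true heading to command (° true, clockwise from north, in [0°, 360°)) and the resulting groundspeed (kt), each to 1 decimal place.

Leg 1: desired track 291.2°; wind correction -0.3° → command heading 290.9°, groundspeed 195.6 kt
Leg 2: desired track 240.7°; wind correction -15.9° → command heading 224.8°, groundspeed 171.0 kt
Leg 3: desired track 162.3°; wind correction -15.7° → command heading 146.6°, groundspeed 106.8 kt
Leg 4: desired track 161.2°; wind correction -15.4° → command heading 145.8°, groundspeed 106.2 kt
Leg 5: desired track 81.5°; wind correction +10.3° → command heading 91.8°, groundspeed 98.5 kt

Leg 1: heading=290.9°, groundspeed=195.6 kt
Leg 2: heading=224.8°, groundspeed=171.0 kt
Leg 3: heading=146.6°, groundspeed=106.8 kt
Leg 4: heading=145.8°, groundspeed=106.2 kt
Leg 5: heading=91.8°, groundspeed=98.5 kt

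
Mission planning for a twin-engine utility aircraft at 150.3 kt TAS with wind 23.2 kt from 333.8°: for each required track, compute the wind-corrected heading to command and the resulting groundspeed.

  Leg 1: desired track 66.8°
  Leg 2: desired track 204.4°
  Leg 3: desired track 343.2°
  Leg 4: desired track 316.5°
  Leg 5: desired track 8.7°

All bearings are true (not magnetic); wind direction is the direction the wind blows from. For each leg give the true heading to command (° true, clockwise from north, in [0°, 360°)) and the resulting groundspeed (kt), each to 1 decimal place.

Leg 1: desired track 66.8°; wind correction -8.9° → command heading 57.9°, groundspeed 149.7 kt
Leg 2: desired track 204.4°; wind correction +6.9° → command heading 211.3°, groundspeed 164.0 kt
Leg 3: desired track 343.2°; wind correction -1.4° → command heading 341.8°, groundspeed 127.4 kt
Leg 4: desired track 316.5°; wind correction +2.6° → command heading 319.1°, groundspeed 128.0 kt
Leg 5: desired track 8.7°; wind correction -5.1° → command heading 3.6°, groundspeed 130.7 kt

Leg 1: heading=57.9°, groundspeed=149.7 kt
Leg 2: heading=211.3°, groundspeed=164.0 kt
Leg 3: heading=341.8°, groundspeed=127.4 kt
Leg 4: heading=319.1°, groundspeed=128.0 kt
Leg 5: heading=3.6°, groundspeed=130.7 kt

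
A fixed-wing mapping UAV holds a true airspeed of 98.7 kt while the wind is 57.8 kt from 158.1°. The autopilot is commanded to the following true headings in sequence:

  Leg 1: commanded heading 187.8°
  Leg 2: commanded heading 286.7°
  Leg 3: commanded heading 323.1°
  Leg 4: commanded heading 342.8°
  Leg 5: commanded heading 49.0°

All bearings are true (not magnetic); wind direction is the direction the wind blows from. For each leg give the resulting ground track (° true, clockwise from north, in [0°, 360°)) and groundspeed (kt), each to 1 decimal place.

Leg 1: heading 187.8°; drift +30.6° → track 218.4°, groundspeed 56.3 kt
Leg 2: heading 286.7°; drift +18.5° → track 305.2°, groundspeed 142.1 kt
Leg 3: heading 323.1°; drift +5.5° → track 328.6°, groundspeed 155.3 kt
Leg 4: heading 342.8°; drift -1.7° → track 341.1°, groundspeed 156.4 kt
Leg 5: heading 49.0°; drift -24.9° → track 24.1°, groundspeed 129.7 kt

Leg 1: track=218.4°, groundspeed=56.3 kt
Leg 2: track=305.2°, groundspeed=142.1 kt
Leg 3: track=328.6°, groundspeed=155.3 kt
Leg 4: track=341.1°, groundspeed=156.4 kt
Leg 5: track=24.1°, groundspeed=129.7 kt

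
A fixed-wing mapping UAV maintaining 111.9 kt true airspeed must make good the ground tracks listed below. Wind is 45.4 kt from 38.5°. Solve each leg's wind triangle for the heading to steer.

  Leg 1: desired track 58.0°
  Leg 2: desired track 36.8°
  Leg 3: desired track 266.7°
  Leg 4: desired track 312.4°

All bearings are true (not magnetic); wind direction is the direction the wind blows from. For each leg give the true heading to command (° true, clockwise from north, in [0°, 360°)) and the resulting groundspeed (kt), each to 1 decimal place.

Leg 1: desired track 58.0°; wind correction -7.8° → command heading 50.2°, groundspeed 68.1 kt
Leg 2: desired track 36.8°; wind correction +0.7° → command heading 37.5°, groundspeed 66.5 kt
Leg 3: desired track 266.7°; wind correction +17.6° → command heading 284.3°, groundspeed 136.9 kt
Leg 4: desired track 312.4°; wind correction +23.9° → command heading 336.3°, groundspeed 99.2 kt

Leg 1: heading=50.2°, groundspeed=68.1 kt
Leg 2: heading=37.5°, groundspeed=66.5 kt
Leg 3: heading=284.3°, groundspeed=136.9 kt
Leg 4: heading=336.3°, groundspeed=99.2 kt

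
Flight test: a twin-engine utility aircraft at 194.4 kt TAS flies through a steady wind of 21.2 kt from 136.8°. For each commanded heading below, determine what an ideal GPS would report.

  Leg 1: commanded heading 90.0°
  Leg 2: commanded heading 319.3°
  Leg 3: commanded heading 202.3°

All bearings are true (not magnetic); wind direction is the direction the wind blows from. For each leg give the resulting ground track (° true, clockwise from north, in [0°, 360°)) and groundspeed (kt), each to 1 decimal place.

Leg 1: heading 90.0°; drift -4.9° → track 85.1°, groundspeed 180.6 kt
Leg 2: heading 319.3°; drift -0.2° → track 319.1°, groundspeed 215.6 kt
Leg 3: heading 202.3°; drift +5.9° → track 208.2°, groundspeed 186.6 kt

Leg 1: track=85.1°, groundspeed=180.6 kt
Leg 2: track=319.1°, groundspeed=215.6 kt
Leg 3: track=208.2°, groundspeed=186.6 kt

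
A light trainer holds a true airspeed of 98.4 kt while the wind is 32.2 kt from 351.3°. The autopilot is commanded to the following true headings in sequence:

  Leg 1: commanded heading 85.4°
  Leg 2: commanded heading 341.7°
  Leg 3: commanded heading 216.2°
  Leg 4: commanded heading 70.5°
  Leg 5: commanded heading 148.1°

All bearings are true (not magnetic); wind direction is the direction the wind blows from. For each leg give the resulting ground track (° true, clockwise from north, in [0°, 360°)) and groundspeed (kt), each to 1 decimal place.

Leg 1: heading 85.4°; drift +17.7° → track 103.1°, groundspeed 105.7 kt
Leg 2: heading 341.7°; drift -4.6° → track 337.1°, groundspeed 66.9 kt
Leg 3: heading 216.2°; drift -10.6° → track 205.6°, groundspeed 123.3 kt
Leg 4: heading 70.5°; drift +18.9° → track 89.4°, groundspeed 97.6 kt
Leg 5: heading 148.1°; drift +5.7° → track 153.8°, groundspeed 128.6 kt

Leg 1: track=103.1°, groundspeed=105.7 kt
Leg 2: track=337.1°, groundspeed=66.9 kt
Leg 3: track=205.6°, groundspeed=123.3 kt
Leg 4: track=89.4°, groundspeed=97.6 kt
Leg 5: track=153.8°, groundspeed=128.6 kt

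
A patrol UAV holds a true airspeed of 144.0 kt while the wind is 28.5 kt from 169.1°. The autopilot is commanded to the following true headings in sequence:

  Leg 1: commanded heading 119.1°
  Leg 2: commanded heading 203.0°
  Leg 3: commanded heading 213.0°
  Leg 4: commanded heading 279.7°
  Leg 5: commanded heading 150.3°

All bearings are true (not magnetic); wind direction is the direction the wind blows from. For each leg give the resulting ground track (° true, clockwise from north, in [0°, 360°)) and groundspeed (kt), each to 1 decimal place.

Leg 1: track=109.2°, groundspeed=127.6 kt
Leg 2: track=210.5°, groundspeed=121.4 kt
Leg 3: track=222.1°, groundspeed=125.0 kt
Leg 4: track=289.5°, groundspeed=156.3 kt
Leg 5: track=145.8°, groundspeed=117.4 kt

Leg 1: heading 119.1°; drift -9.9° → track 109.2°, groundspeed 127.6 kt
Leg 2: heading 203.0°; drift +7.5° → track 210.5°, groundspeed 121.4 kt
Leg 3: heading 213.0°; drift +9.1° → track 222.1°, groundspeed 125.0 kt
Leg 4: heading 279.7°; drift +9.8° → track 289.5°, groundspeed 156.3 kt
Leg 5: heading 150.3°; drift -4.5° → track 145.8°, groundspeed 117.4 kt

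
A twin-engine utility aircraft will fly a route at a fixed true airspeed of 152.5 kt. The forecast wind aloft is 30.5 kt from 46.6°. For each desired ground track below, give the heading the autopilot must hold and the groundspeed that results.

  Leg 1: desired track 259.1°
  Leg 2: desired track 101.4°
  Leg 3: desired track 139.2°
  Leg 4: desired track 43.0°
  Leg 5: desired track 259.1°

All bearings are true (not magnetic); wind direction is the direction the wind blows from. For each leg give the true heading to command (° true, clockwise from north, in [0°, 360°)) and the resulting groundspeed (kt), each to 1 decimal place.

Leg 1: heading=265.3°, groundspeed=177.3 kt
Leg 2: heading=92.0°, groundspeed=132.9 kt
Leg 3: heading=127.7°, groundspeed=150.8 kt
Leg 4: heading=43.7°, groundspeed=122.0 kt
Leg 5: heading=265.3°, groundspeed=177.3 kt

Leg 1: desired track 259.1°; wind correction +6.2° → command heading 265.3°, groundspeed 177.3 kt
Leg 2: desired track 101.4°; wind correction -9.4° → command heading 92.0°, groundspeed 132.9 kt
Leg 3: desired track 139.2°; wind correction -11.5° → command heading 127.7°, groundspeed 150.8 kt
Leg 4: desired track 43.0°; wind correction +0.7° → command heading 43.7°, groundspeed 122.0 kt
Leg 5: desired track 259.1°; wind correction +6.2° → command heading 265.3°, groundspeed 177.3 kt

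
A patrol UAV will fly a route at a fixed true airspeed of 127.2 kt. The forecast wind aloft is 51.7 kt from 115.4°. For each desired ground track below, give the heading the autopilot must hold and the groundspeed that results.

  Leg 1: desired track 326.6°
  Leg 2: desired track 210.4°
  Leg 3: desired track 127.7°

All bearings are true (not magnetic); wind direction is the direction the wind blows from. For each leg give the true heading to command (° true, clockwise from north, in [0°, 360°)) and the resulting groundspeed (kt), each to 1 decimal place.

Leg 1: heading=338.8°, groundspeed=168.6 kt
Leg 2: heading=186.5°, groundspeed=120.8 kt
Leg 3: heading=122.7°, groundspeed=76.2 kt

Leg 1: desired track 326.6°; wind correction +12.2° → command heading 338.8°, groundspeed 168.6 kt
Leg 2: desired track 210.4°; wind correction -23.9° → command heading 186.5°, groundspeed 120.8 kt
Leg 3: desired track 127.7°; wind correction -5.0° → command heading 122.7°, groundspeed 76.2 kt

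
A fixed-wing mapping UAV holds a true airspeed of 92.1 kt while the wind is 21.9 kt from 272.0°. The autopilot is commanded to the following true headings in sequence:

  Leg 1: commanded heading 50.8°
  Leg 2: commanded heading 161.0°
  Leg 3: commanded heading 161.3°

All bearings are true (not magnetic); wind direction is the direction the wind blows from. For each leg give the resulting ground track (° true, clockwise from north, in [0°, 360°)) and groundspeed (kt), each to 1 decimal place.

Leg 1: track=58.4°, groundspeed=109.5 kt
Leg 2: track=149.4°, groundspeed=102.0 kt
Leg 3: track=149.7°, groundspeed=101.9 kt

Leg 1: heading 50.8°; drift +7.6° → track 58.4°, groundspeed 109.5 kt
Leg 2: heading 161.0°; drift -11.6° → track 149.4°, groundspeed 102.0 kt
Leg 3: heading 161.3°; drift -11.6° → track 149.7°, groundspeed 101.9 kt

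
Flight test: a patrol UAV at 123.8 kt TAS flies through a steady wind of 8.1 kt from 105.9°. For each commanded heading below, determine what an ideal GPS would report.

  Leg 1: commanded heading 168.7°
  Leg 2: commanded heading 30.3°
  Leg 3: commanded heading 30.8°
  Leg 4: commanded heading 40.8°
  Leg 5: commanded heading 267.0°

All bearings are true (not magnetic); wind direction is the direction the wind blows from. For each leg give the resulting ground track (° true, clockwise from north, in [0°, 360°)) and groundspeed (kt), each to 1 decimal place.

Leg 1: heading 168.7°; drift +3.4° → track 172.1°, groundspeed 120.3 kt
Leg 2: heading 30.3°; drift -3.7° → track 26.6°, groundspeed 122.0 kt
Leg 3: heading 30.8°; drift -3.7° → track 27.1°, groundspeed 122.0 kt
Leg 4: heading 40.8°; drift -3.5° → track 37.3°, groundspeed 120.6 kt
Leg 5: heading 267.0°; drift +1.1° → track 268.1°, groundspeed 131.5 kt

Leg 1: track=172.1°, groundspeed=120.3 kt
Leg 2: track=26.6°, groundspeed=122.0 kt
Leg 3: track=27.1°, groundspeed=122.0 kt
Leg 4: track=37.3°, groundspeed=120.6 kt
Leg 5: track=268.1°, groundspeed=131.5 kt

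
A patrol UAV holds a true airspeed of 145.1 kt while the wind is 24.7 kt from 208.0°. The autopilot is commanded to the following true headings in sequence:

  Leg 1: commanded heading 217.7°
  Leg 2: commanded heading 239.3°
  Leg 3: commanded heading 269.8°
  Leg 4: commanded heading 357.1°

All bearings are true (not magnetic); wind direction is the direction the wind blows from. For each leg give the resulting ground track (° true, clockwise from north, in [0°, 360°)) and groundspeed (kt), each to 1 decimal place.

Leg 1: heading 217.7°; drift +2.0° → track 219.7°, groundspeed 120.8 kt
Leg 2: heading 239.3°; drift +5.9° → track 245.2°, groundspeed 124.7 kt
Leg 3: heading 269.8°; drift +9.3° → track 279.1°, groundspeed 135.2 kt
Leg 4: heading 357.1°; drift +4.4° → track 1.5°, groundspeed 166.8 kt

Leg 1: track=219.7°, groundspeed=120.8 kt
Leg 2: track=245.2°, groundspeed=124.7 kt
Leg 3: track=279.1°, groundspeed=135.2 kt
Leg 4: track=1.5°, groundspeed=166.8 kt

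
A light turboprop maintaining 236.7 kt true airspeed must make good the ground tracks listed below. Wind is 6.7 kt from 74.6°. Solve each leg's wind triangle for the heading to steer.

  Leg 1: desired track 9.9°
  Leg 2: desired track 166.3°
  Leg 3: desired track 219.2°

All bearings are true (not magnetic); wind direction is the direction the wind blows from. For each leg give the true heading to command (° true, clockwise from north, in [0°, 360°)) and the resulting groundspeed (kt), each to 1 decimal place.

Leg 1: heading=11.4°, groundspeed=233.8 kt
Leg 2: heading=164.7°, groundspeed=236.8 kt
Leg 3: heading=218.3°, groundspeed=242.1 kt

Leg 1: desired track 9.9°; wind correction +1.5° → command heading 11.4°, groundspeed 233.8 kt
Leg 2: desired track 166.3°; wind correction -1.6° → command heading 164.7°, groundspeed 236.8 kt
Leg 3: desired track 219.2°; wind correction -0.9° → command heading 218.3°, groundspeed 242.1 kt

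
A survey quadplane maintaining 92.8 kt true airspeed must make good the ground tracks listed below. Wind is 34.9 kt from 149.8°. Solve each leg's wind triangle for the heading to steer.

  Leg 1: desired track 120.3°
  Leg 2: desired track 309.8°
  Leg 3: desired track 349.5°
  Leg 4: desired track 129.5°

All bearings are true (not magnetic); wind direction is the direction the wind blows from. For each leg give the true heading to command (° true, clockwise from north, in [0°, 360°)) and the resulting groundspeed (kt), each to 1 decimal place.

Leg 1: heading=131.0°, groundspeed=60.8 kt
Leg 2: heading=302.4°, groundspeed=124.8 kt
Leg 3: heading=356.8°, groundspeed=124.9 kt
Leg 4: heading=137.0°, groundspeed=59.3 kt

Leg 1: desired track 120.3°; wind correction +10.7° → command heading 131.0°, groundspeed 60.8 kt
Leg 2: desired track 309.8°; wind correction -7.4° → command heading 302.4°, groundspeed 124.8 kt
Leg 3: desired track 349.5°; wind correction +7.3° → command heading 356.8°, groundspeed 124.9 kt
Leg 4: desired track 129.5°; wind correction +7.5° → command heading 137.0°, groundspeed 59.3 kt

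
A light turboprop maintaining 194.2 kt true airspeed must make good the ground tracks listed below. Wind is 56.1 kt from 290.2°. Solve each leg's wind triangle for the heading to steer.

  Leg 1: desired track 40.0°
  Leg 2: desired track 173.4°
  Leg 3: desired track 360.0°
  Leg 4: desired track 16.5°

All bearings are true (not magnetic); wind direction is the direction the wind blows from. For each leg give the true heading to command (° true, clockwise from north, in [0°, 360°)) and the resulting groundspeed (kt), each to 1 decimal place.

Leg 1: heading=24.2°, groundspeed=205.9 kt
Leg 2: heading=188.3°, groundspeed=212.9 kt
Leg 3: heading=344.3°, groundspeed=167.6 kt
Leg 4: heading=359.7°, groundspeed=182.3 kt

Leg 1: desired track 40.0°; wind correction -15.8° → command heading 24.2°, groundspeed 205.9 kt
Leg 2: desired track 173.4°; wind correction +14.9° → command heading 188.3°, groundspeed 212.9 kt
Leg 3: desired track 360.0°; wind correction -15.7° → command heading 344.3°, groundspeed 167.6 kt
Leg 4: desired track 16.5°; wind correction -16.8° → command heading 359.7°, groundspeed 182.3 kt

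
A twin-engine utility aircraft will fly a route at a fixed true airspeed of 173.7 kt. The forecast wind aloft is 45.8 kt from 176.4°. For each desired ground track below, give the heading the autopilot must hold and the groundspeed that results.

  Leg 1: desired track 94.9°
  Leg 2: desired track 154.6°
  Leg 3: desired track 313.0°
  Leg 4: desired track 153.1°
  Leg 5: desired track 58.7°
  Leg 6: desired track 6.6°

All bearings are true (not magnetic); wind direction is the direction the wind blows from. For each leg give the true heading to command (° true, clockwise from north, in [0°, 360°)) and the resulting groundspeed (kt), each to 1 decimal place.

Leg 1: desired track 94.9°; wind correction +15.1° → command heading 110.0°, groundspeed 160.9 kt
Leg 2: desired track 154.6°; wind correction +5.6° → command heading 160.2°, groundspeed 130.3 kt
Leg 3: desired track 313.0°; wind correction -10.4° → command heading 302.6°, groundspeed 204.1 kt
Leg 4: desired track 153.1°; wind correction +6.0° → command heading 159.1°, groundspeed 130.7 kt
Leg 5: desired track 58.7°; wind correction +13.5° → command heading 72.2°, groundspeed 190.2 kt
Leg 6: desired track 6.6°; wind correction +2.7° → command heading 9.3°, groundspeed 218.6 kt

Leg 1: heading=110.0°, groundspeed=160.9 kt
Leg 2: heading=160.2°, groundspeed=130.3 kt
Leg 3: heading=302.6°, groundspeed=204.1 kt
Leg 4: heading=159.1°, groundspeed=130.7 kt
Leg 5: heading=72.2°, groundspeed=190.2 kt
Leg 6: heading=9.3°, groundspeed=218.6 kt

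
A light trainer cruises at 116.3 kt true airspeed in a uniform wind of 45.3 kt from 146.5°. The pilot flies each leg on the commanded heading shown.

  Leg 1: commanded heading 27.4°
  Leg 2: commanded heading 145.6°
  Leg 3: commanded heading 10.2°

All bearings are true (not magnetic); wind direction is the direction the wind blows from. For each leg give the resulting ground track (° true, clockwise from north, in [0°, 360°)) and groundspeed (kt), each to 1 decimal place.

Leg 1: heading 27.4°; drift -16.0° → track 11.4°, groundspeed 143.9 kt
Leg 2: heading 145.6°; drift -0.6° → track 145.0°, groundspeed 71.0 kt
Leg 3: heading 10.2°; drift -11.9° → track 358.3°, groundspeed 152.3 kt

Leg 1: track=11.4°, groundspeed=143.9 kt
Leg 2: track=145.0°, groundspeed=71.0 kt
Leg 3: track=358.3°, groundspeed=152.3 kt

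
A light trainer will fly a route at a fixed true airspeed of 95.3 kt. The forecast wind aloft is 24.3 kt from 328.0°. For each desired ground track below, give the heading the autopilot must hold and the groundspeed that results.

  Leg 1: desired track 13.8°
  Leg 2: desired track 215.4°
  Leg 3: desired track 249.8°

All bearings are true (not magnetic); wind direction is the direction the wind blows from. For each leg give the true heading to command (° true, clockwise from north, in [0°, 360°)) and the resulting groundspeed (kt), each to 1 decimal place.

Leg 1: heading=3.3°, groundspeed=76.8 kt
Leg 2: heading=229.0°, groundspeed=102.0 kt
Leg 3: heading=264.3°, groundspeed=87.3 kt

Leg 1: desired track 13.8°; wind correction -10.5° → command heading 3.3°, groundspeed 76.8 kt
Leg 2: desired track 215.4°; wind correction +13.6° → command heading 229.0°, groundspeed 102.0 kt
Leg 3: desired track 249.8°; wind correction +14.5° → command heading 264.3°, groundspeed 87.3 kt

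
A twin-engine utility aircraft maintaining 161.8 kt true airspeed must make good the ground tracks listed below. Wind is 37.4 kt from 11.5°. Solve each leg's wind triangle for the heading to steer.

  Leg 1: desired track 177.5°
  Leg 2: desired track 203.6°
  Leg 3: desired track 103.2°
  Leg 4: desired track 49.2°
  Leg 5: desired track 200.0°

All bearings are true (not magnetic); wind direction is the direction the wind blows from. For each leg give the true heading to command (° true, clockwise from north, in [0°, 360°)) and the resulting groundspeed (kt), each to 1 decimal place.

Leg 1: desired track 177.5°; wind correction -3.2° → command heading 174.3°, groundspeed 197.8 kt
Leg 2: desired track 203.6°; wind correction +2.8° → command heading 206.4°, groundspeed 198.2 kt
Leg 3: desired track 103.2°; wind correction -13.4° → command heading 89.8°, groundspeed 158.5 kt
Leg 4: desired track 49.2°; wind correction -8.1° → command heading 41.1°, groundspeed 130.6 kt
Leg 5: desired track 200.0°; wind correction +2.0° → command heading 202.0°, groundspeed 198.7 kt

Leg 1: heading=174.3°, groundspeed=197.8 kt
Leg 2: heading=206.4°, groundspeed=198.2 kt
Leg 3: heading=89.8°, groundspeed=158.5 kt
Leg 4: heading=41.1°, groundspeed=130.6 kt
Leg 5: heading=202.0°, groundspeed=198.7 kt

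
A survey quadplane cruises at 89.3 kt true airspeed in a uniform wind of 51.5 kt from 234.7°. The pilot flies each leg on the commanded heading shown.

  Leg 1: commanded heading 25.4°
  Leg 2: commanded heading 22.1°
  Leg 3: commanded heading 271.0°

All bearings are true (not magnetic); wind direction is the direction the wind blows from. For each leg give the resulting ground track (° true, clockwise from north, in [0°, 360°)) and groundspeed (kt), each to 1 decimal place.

Leg 1: heading 25.4°; drift +10.6° → track 36.0°, groundspeed 136.6 kt
Leg 2: heading 22.1°; drift +11.8° → track 33.9°, groundspeed 135.6 kt
Leg 3: heading 271.0°; drift +32.5° → track 303.5°, groundspeed 56.7 kt

Leg 1: track=36.0°, groundspeed=136.6 kt
Leg 2: track=33.9°, groundspeed=135.6 kt
Leg 3: track=303.5°, groundspeed=56.7 kt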